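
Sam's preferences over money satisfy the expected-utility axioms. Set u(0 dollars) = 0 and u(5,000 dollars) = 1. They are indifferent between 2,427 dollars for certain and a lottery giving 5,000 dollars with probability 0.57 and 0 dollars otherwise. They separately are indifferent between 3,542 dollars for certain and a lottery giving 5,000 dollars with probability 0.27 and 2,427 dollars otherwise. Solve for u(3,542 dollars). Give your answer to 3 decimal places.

First, u(2,427 dollars) = 0.57·u(5,000 dollars) + 0.43·u(0 dollars) = 0.57.
Chaining: u(3,542 dollars) = 0.27·1.00 + 0.73·0.57 = 0.6861.

0.686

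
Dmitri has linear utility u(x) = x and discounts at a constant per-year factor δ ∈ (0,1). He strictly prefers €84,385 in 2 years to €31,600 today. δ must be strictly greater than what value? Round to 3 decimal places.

The preference means 31600 < δ^2·84385.
Dividing by 84385: δ^2 > 0.37447. Both sides are positive, so the square root keeps the direction.
δ > 0.37447^(1/2) = 0.612.

δ > 0.612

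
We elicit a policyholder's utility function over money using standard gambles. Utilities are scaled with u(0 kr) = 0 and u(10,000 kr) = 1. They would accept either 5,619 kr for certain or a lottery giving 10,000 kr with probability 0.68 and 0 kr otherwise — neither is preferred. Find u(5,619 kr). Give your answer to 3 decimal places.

The indifference gives u(5,619 kr) = 0.68·u(10,000 kr) + 0.32·u(0 kr) = 0.68·1 + 0.32·0 = 0.68.

0.680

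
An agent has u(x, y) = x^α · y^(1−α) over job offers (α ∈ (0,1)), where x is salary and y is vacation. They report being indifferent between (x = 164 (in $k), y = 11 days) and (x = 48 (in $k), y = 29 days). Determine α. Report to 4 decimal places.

α ≈ 0.4410

Set the two utilities equal: 164^α·11^(1−α) = 48^α·29^(1−α).
Rearrange to (164/48)^α = (29/11)^(1−α) and take logs: α·1.2286654 = (1−α)·0.9694006.
So α/(1−α) = (0.9694006)/(1.2286654) = 0.7889867, and α = 0.7889867/1.7889867 ≈ 0.4410.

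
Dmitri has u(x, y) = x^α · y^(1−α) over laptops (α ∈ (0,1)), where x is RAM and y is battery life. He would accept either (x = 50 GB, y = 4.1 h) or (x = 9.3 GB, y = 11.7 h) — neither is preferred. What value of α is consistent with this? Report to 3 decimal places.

α ≈ 0.384

The Cobb–Douglas utilities coincide, so 50^α·4.1^(1−α) = 9.3^α·11.7^(1−α).
Rearrange to (50/9.3)^α = (11.7/4.1)^(1−α) and take logs: α·1.682009 = (1−α)·1.048602.
With A = 1.682009 and B = 1.048602: α·A = (1−α)·B, so α = B/(A+B) = 1.048602/2.730611 ≈ 0.384.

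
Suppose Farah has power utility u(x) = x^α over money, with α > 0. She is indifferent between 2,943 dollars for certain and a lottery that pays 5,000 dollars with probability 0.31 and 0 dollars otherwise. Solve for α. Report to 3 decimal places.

α ≈ 2.210

Since u(0) = 0, the lottery's EU is 0.31·5000^α.
Setting u(2943) equal to that: 2943^α = 0.31·5000^α ⇒ (2943/5000)^α = 0.31.
Taking logs: α·ln(2943/5000) = ln(0.31), so α = -1.171183 / -0.530008 ≈ 2.210.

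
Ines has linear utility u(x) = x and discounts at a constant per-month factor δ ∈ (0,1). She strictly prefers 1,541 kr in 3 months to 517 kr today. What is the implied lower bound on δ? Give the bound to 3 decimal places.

δ > 0.695

Comparing present values: 517 < δ^3·1541.
Hence δ^3 > 517/1541 = 0.33550, and x ↦ x^(1/3) is increasing on (0,∞).
δ > (517/1541)^(1/3) ≈ 0.695.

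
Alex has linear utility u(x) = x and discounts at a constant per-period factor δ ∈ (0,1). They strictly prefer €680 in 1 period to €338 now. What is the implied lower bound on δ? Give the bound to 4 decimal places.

δ > 0.4971

Comparing present values: 338 < δ·680.
Dividing through by 680 gives δ > 0.49706.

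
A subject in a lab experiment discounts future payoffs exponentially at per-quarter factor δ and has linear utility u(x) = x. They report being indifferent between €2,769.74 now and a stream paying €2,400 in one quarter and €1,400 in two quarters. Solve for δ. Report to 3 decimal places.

The stream is worth 2400δ + 1400δ² today, so 2400δ + 1400δ² = 2769.74.
Rearranged: 1400δ² + 2400δ − 2769.74 = 0.
δ = (−2400 + √(2400² + 4·1400·2769.74)) / (2·1400) = (−2400 + √21270544.00) / 2800 ≈ 0.790.

δ ≈ 0.790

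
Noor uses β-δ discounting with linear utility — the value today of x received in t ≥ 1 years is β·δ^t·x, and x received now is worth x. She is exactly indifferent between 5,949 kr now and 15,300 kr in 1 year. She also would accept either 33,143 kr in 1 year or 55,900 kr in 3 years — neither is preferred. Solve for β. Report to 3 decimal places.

β ≈ 0.505

From the later pair, β·δ^1·33143 = β·δ^3·55900; dividing through, δ^2 = 33143/55900 = 0.59290, so δ = 0.77000.
Substituting δ into 5949 = β·δ·15300: β = 5949/(11780.980) ≈ 0.505.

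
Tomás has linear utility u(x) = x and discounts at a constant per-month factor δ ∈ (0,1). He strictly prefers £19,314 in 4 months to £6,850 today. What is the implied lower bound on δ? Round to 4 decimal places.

The preference means 6850 < δ^4·19314.
Hence δ^4 > 6850/19314 = 0.35467, and x ↦ x^(1/4) is increasing on (0,∞).
δ > 0.35467^(1/4) = 0.7717.

δ > 0.7717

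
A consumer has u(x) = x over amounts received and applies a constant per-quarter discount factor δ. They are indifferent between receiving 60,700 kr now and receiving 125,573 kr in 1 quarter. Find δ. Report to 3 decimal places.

Equating discounted utilities: u(60700) = δ·u(125573) ⇒ δ = u(60700)/u(125573).
With u(x) = x: δ = 60700/125573 = 0.48338.

δ ≈ 0.483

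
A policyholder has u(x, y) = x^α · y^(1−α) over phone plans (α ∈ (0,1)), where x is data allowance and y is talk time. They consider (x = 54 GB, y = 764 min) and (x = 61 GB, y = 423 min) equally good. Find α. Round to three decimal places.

α ≈ 0.829

The Cobb–Douglas utilities coincide, so 54^α·764^(1−α) = 61^α·423^(1−α).
(54/61)^α = (423/764)^(1−α); take logs: α·ln(54/61) = (1−α)·ln(423/764), i.e. α·-0.121890 = (1−α)·-0.591196.
Thus α·(-0.713086) = -0.591196, so α = -0.591196/-0.713086 ≈ 0.829.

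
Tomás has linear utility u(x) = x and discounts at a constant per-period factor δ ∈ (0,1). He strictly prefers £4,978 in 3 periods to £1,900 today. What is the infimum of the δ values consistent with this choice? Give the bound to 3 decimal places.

δ > 0.725

Comparing present values: 1900 < δ^3·4978.
So δ^3 > 1900/4978 = 0.38168; taking the cube root of both positive sides preserves the inequality.
δ > (1900/4978)^(1/3) ≈ 0.725.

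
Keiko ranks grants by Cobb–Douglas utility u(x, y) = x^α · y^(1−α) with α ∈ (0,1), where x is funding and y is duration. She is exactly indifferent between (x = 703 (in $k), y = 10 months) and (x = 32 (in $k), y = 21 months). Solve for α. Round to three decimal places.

The Cobb–Douglas utilities coincide, so 703^α·10^(1−α) = 32^α·21^(1−α).
Rearrange to (703/32)^α = (21/10)^(1−α) and take logs: α·3.089621 = (1−α)·0.741937.
So α/(1−α) = (0.741937)/(3.089621) = 0.240139, and α = 0.240139/1.240139 ≈ 0.194.

α ≈ 0.194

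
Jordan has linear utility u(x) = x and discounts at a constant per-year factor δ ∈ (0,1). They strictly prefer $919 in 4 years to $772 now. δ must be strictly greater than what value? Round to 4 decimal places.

δ > 0.9574

Comparing present values: 772 < δ^4·919.
Hence δ^4 > 772/919 = 0.84004, and x ↦ x^(1/4) is increasing on (0,∞).
δ > 0.84004^(1/4) = 0.9574.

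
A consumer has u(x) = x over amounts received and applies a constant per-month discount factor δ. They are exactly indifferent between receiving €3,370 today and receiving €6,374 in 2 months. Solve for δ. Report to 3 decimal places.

δ ≈ 0.727

Equating discounted utilities: u(3370) = δ^2·u(6374) ⇒ δ^2 = u(3370)/u(6374).
With u(x) = x: δ^2 = 3370/6374 = 0.52871.
Taking the square root: δ = 0.52871^(1/2) ≈ 0.727.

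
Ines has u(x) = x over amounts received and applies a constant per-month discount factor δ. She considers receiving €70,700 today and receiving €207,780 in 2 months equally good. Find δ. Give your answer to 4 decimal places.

The payoff in 2 months is discounted by δ^2, so u(70700) = δ^2·u(207780) and δ^2 = u(70700)/u(207780).
With u(x) = x: δ^2 = 70700/207780 = 0.34026.
Hence δ = (0.34026)^(1/2) = 0.583321.

δ ≈ 0.5833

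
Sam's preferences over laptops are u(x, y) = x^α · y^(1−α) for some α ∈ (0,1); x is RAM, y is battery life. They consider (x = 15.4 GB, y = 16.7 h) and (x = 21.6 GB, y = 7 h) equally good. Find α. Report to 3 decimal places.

The Cobb–Douglas utilities coincide, so 15.4^α·16.7^(1−α) = 21.6^α·7^(1−α).
Taking logs: α·ln 15.4 + (1−α)·ln 16.7 = α·ln 21.6 + (1−α)·ln 7, i.e. α·-0.338326 = (1−α)·-0.869499.
Thus α·(-1.207825) = -0.869499, so α = -0.869499/-1.207825 ≈ 0.720.

α ≈ 0.720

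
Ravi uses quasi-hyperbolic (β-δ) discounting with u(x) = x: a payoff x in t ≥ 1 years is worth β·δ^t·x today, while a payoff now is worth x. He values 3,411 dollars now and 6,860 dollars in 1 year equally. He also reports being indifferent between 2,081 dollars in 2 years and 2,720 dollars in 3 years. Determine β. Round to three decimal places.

The second indifference involves only future payoffs, so β cancels: β·δ^2·2081 = β·δ^3·2720, giving δ = 2081/2720 = 0.76507.
The first indifference: 3411 = β·δ·6860, so β = 3411/(δ·6860) = 3411/(0.76507·6860) ≈ 0.650.

β ≈ 0.650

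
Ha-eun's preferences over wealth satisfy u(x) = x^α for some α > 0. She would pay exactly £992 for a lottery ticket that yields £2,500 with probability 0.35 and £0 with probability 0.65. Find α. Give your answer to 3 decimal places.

α ≈ 1.136

EU(lottery) = 0.35·2500^α + 0.65·0 = 0.35·2500^α.
Equating: 992^α = 0.35·2500^α, i.e. 0.3968^α = 0.35.
α = ln(0.35) / ln(992/2500) = -1.049822/-0.924323 ≈ 1.136.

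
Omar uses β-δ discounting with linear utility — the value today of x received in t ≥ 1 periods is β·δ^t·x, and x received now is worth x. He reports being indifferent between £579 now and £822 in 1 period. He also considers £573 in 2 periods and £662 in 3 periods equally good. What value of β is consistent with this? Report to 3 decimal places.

From the later pair, β·δ^2·573 = β·δ^3·662; dividing through, δ = 573/662 = 0.86556.
Now use the now-vs-future pair: 579 = β·δ·822 gives β = 579/(0.86556·822) ≈ 0.814.

β ≈ 0.814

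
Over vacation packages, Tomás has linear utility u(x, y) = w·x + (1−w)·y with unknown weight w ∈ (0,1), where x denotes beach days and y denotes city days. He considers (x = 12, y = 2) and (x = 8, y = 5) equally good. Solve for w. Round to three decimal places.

Equating utilities: w·12 + (1−w)·2 = w·8 + (1−w)·5.
Collecting terms: w·4 = (1−w)·3.
The marginal rate of substitution is 3/4, so w = 3/(4+3) = 0.429.

w = 0.429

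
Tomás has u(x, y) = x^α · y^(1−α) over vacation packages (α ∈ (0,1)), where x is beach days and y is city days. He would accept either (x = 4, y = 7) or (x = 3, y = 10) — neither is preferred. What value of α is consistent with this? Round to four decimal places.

α ≈ 0.5535

Set the two utilities equal: 4^α·7^(1−α) = 3^α·10^(1−α).
(4/3)^α = (10/7)^(1−α); take logs: α·ln(4/3) = (1−α)·ln(10/7), i.e. α·0.2876821 = (1−α)·0.3566749.
Thus α·(0.6443570) = 0.3566749, so α = 0.3566749/0.6443570 ≈ 0.5535.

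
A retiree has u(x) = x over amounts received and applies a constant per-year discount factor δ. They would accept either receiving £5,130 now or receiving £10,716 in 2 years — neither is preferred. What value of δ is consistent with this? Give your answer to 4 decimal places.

δ ≈ 0.6919

Indifference means u(5130) = δ^2 · u(10716), so δ^2 = u(5130)/u(10716).
With u(x) = x: δ^2 = 5130/10716 = 0.47872.
So δ = 0.47872^(1/2) ≈ 0.6919.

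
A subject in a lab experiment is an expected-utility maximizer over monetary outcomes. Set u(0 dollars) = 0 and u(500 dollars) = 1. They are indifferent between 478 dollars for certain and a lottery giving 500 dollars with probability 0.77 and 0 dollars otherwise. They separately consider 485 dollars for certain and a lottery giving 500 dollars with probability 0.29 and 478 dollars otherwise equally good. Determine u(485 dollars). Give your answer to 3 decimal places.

0.837

The first gamble pins u(478 dollars): it must equal 0.77·1 + 0.23·0 = 0.77.
Chaining: u(485 dollars) = 0.29·1.00 + 0.71·0.77 = 0.8367.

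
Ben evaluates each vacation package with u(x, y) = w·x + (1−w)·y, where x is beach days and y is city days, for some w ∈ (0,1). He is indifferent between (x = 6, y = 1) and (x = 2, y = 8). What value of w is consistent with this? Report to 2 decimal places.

w = 0.64

Indifference: w·6 + (1−w)·1 = w·2 + (1−w)·8.
Rearranging, 4·w − 7·(1−w) = 0.
So w/(1−w) = 7/4 = 1.7500, giving w = 7/(4+7) = 0.64.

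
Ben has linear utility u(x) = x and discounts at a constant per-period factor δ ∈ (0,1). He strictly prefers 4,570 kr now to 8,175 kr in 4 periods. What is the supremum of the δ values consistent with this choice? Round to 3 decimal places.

Comparing present values: 4570 > δ^4·8175.
Hence δ^4 < 4570/8175 = 0.55902, and x ↦ x^(1/4) is increasing on (0,∞).
δ < 0.55902^(1/4) = 0.865.

δ < 0.865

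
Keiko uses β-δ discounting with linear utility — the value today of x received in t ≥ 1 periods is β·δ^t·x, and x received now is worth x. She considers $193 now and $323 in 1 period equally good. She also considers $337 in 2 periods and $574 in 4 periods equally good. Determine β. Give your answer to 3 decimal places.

Both payoffs in the second observation are in the future, so β drops out: δ^2·337 = δ^4·574 ⇒ δ^2 = 337/574 = 0.58711, so δ = 0.76623.
The first indifference: 193 = β·δ·323, so β = 193/(δ·323) = 193/(0.76623·323) ≈ 0.780.

β ≈ 0.780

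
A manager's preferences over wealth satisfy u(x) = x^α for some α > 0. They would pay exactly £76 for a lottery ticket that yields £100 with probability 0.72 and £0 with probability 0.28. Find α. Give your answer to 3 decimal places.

Since u(0) = 0, the lottery's EU is 0.72·100^α.
Setting u(76) equal to that: 76^α = 0.72·100^α ⇒ (76/100)^α = 0.72.
Take logs: α = ln 0.72 / ln(76/100) ≈ 1.19701.

α ≈ 1.197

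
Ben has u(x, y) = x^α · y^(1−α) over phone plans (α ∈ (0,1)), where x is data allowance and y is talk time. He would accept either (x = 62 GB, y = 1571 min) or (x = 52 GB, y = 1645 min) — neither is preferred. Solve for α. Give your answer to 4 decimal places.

α ≈ 0.2074

Indifference: 62^α · 1571^(1−α) = 52^α · 1645^(1−α).
(62/52)^α = (1645/1571)^(1−α); take logs: α·ln(62/52) = (1−α)·ln(1645/1571), i.e. α·0.1758907 = (1−α)·0.0460280.
So α/(1−α) = (0.0460280)/(0.1758907) = 0.2616852, and α = 0.2616852/1.2616852 ≈ 0.2074.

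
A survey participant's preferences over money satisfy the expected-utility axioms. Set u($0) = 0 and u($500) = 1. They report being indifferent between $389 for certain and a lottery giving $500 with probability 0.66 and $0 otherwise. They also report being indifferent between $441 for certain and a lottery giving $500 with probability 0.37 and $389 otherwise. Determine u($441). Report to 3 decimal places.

0.786

The first gamble pins u($389): it must equal 0.66·1 + 0.34·0 = 0.66.
Chaining: u($441) = 0.37·1.00 + 0.63·0.66 = 0.7858.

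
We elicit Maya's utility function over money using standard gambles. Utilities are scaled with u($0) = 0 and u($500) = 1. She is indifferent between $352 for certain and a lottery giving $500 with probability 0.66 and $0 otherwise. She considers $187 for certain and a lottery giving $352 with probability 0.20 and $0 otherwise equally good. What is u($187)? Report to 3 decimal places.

From the first indifference, u($352) = 0.66·u($500) + 0.34·u($0) = 0.66·1 + 0.34·0 = 0.66.
Then u($187) = 0.20·u($352) + 0.80·u($0) = 0.20·0.66 + 0.80·0.00 = 0.1320.

0.132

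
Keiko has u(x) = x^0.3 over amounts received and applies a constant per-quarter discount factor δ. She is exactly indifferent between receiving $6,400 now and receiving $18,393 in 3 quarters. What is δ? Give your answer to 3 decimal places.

Equating discounted utilities: u(6400) = δ^3·u(18393) ⇒ δ^3 = u(6400)/u(18393).
Since u(x) = x^0.3, δ^3 = (6400/18393)^0.3 = 0.34796^0.3 = 0.72855.
Hence δ = (0.72855)^(1/3) = 0.89981.

δ ≈ 0.900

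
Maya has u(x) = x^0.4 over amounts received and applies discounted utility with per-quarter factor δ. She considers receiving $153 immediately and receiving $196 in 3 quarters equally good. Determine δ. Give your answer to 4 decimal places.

δ ≈ 0.9675

Equating discounted utilities: u(153) = δ^3·u(196) ⇒ δ^3 = u(153)/u(196).
With u(x) = x^0.4: δ^3 = 153^0.4/196^0.4 = (153/196)^0.4 = 0.90568.
So δ = 0.90568^(1/3) ≈ 0.9675.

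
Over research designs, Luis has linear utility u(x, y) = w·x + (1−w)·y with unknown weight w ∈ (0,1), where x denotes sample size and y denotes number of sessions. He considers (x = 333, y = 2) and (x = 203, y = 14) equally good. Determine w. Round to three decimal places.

w = 0.085

u(333,2) = u(203,14) means w·333 + (1−w)·2 = w·203 + (1−w)·14.
Collecting terms: w·130 = (1−w)·12.
So w/(1−w) = 12/130 = 0.0923, giving w = 12/(130+12) = 0.085.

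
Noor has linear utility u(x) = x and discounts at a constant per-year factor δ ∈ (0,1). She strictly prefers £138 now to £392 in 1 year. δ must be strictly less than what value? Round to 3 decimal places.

δ < 0.352

Comparing present values: 138 > δ·392.
Dividing through by 392 gives δ < 0.35204.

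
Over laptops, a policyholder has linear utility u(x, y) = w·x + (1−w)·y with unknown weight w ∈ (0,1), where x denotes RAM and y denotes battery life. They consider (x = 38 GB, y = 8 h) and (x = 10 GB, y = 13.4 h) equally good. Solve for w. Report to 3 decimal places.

u(38,8) = u(10,13.4) means w·38 + (1−w)·8 = w·10 + (1−w)·13.4.
Collecting terms: w·28 = (1−w)·5.4.
So w/(1−w) = 5.4/28 = 0.1929, giving w = 5.4/(28+5.4) = 0.162.

w = 0.162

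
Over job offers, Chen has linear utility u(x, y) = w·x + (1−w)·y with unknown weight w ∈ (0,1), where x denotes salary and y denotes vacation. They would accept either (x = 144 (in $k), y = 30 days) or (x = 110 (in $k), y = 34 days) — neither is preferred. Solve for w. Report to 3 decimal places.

w = 0.105

Equating utilities: w·144 + (1−w)·30 = w·110 + (1−w)·34.
w·(144−110) = (1−w)·(34−30), i.e. w·34 = (1−w)·4.
The marginal rate of substitution is 4/34, so w = 4/(34+4) = 0.105.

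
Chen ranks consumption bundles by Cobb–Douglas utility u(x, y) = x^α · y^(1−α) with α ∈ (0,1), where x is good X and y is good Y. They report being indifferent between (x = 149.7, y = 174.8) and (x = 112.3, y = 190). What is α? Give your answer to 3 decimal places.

α ≈ 0.225

Indifference: 149.7^α · 174.8^(1−α) = 112.3^α · 190^(1−α).
(149.7/112.3)^α = (190/174.8)^(1−α); take logs: α·ln(149.7/112.3) = (1−α)·ln(190/174.8), i.e. α·0.287459 = (1−α)·0.083382.
With A = 0.287459 and B = 0.083382: α·A = (1−α)·B, so α = B/(A+B) = 0.083382/0.370841 ≈ 0.225.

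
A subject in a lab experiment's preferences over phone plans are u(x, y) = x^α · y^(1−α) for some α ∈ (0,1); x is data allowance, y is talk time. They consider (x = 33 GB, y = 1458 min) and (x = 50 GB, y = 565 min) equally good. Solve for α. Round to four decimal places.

Indifference: 33^α · 1458^(1−α) = 50^α · 565^(1−α).
Taking logs: α·ln 33 + (1−α)·ln 1458 = α·ln 50 + (1−α)·ln 565, i.e. α·-0.4155154 = (1−α)·-0.9479952.
So α/(1−α) = (-0.9479952)/(-0.4155154) = 2.2814923, and α = 2.2814923/3.2814923 ≈ 0.6953.

α ≈ 0.6953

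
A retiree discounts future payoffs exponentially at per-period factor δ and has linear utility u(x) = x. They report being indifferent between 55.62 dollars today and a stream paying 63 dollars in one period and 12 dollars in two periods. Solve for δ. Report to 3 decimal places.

δ ≈ 0.770

Equating present values: 55.62 = 63δ + 12δ².
So 12δ² + 63δ − 55.62 = 0.
δ = (−63 + √(63² + 4·12·55.62)) / (2·12) = (−63 + √6638.76) / 24 ≈ 0.770.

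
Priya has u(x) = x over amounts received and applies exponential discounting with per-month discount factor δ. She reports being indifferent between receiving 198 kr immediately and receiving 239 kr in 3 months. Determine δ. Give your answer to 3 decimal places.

δ ≈ 0.939

The payoff in 3 months is discounted by δ^3, so u(198) = δ^3·u(239) and δ^3 = u(198)/u(239).
With u(x) = x: δ^3 = 198/239 = 0.82845.
Hence δ = (0.82845)^(1/3) = 0.93919.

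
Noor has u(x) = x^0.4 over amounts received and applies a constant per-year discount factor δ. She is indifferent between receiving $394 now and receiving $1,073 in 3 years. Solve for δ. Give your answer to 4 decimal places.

δ ≈ 0.8750

Equating discounted utilities: u(394) = δ^3·u(1073) ⇒ δ^3 = u(394)/u(1073).
Since u(x) = x^0.4, δ^3 = (394/1073)^0.4 = 0.36719^0.4 = 0.66982.
Hence δ = (0.66982)^(1/3) = 0.874956.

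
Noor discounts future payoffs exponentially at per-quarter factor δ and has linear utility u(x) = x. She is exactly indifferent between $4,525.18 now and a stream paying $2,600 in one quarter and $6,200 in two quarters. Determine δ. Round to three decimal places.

δ ≈ 0.670

The stream is worth 2600δ + 6200δ² today, so 2600δ + 6200δ² = 4525.18.
So 6200δ² + 2600δ − 4525.18 = 0.
By the quadratic formula (taking the positive root), δ = (−2600 + √118984464.00) / 12400 ≈ 0.670.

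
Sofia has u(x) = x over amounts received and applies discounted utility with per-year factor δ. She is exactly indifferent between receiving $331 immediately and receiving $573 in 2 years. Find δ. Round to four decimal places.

δ ≈ 0.7600

Indifference means u(331) = δ^2 · u(573), so δ^2 = u(331)/u(573).
With u(x) = x: δ^2 = 331/573 = 0.57766.
Taking the square root: δ = 0.57766^(1/2) ≈ 0.7600.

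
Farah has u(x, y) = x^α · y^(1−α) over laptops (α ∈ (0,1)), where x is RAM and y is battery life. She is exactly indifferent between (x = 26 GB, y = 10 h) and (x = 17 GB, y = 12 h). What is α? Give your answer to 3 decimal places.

The Cobb–Douglas utilities coincide, so 26^α·10^(1−α) = 17^α·12^(1−α).
(26/17)^α = (12/10)^(1−α); take logs: α·ln(26/17) = (1−α)·ln(12/10), i.e. α·0.424883 = (1−α)·0.182322.
Thus α·(0.607205) = 0.182322, so α = 0.182322/0.607205 ≈ 0.300.

α ≈ 0.300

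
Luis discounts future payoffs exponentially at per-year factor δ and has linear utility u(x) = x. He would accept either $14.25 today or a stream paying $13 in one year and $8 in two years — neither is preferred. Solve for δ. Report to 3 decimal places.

δ ≈ 0.750

Present value of the stream is 13·δ + 8·δ². Indifference gives 13δ + 8δ² = 14.25.
That is, 8δ² + 13δ − 14.25 = 0, a quadratic in δ.
δ = (−13 + √(13² + 4·8·14.25)) / (2·8) = (−13 + √625.00) / 16 ≈ 0.750.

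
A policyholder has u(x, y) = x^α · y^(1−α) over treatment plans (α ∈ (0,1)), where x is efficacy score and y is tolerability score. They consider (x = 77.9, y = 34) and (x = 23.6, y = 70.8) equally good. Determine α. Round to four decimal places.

Set the two utilities equal: 77.9^α·34^(1−α) = 23.6^α·70.8^(1−α).
Taking logs: α·ln 77.9 + (1−α)·ln 34 = α·ln 23.6 + (1−α)·ln 70.8, i.e. α·1.1941792 = (1−α)·0.7334985.
With A = 1.1941792 and B = 0.7334985: α·A = (1−α)·B, so α = B/(A+B) = 0.7334985/1.9276777 ≈ 0.3805.

α ≈ 0.3805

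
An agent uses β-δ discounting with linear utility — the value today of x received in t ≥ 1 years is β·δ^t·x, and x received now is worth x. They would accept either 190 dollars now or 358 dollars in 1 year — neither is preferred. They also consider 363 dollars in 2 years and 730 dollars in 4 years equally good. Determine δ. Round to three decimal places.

δ ≈ 0.705

Both payoffs in the second observation are in the future, so β drops out: δ^2·363 = δ^4·730 ⇒ δ^2 = 363/730 = 0.49726, so δ = 0.70517.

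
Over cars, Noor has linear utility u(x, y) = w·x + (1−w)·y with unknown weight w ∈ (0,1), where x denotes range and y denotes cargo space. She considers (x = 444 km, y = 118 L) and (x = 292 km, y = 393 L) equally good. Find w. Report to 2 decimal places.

w = 0.64

Indifference: w·444 + (1−w)·118 = w·292 + (1−w)·393.
Collecting terms: w·152 = (1−w)·275.
Hence w = 275/(152+275) = 275/427 = 0.64.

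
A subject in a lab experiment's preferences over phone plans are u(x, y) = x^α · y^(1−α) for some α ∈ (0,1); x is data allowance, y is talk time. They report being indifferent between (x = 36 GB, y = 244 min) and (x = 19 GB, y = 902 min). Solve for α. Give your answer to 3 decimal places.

Indifference: 36^α · 244^(1−α) = 19^α · 902^(1−α).
(36/19)^α = (902/244)^(1−α); take logs: α·ln(36/19) = (1−α)·ln(902/244), i.e. α·0.639080 = (1−α)·1.307446.
With A = 0.639080 and B = 1.307446: α·A = (1−α)·B, so α = B/(A+B) = 1.307446/1.946526 ≈ 0.672.

α ≈ 0.672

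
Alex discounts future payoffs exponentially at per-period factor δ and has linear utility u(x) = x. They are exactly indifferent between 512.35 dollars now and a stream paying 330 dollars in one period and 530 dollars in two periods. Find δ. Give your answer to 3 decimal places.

δ ≈ 0.720

Equating present values: 512.35 = 330δ + 530δ².
So 530δ² + 330δ − 512.35 = 0.
The positive root is δ = [−330 + √(330² + 4·530·512.35)] / (2·530) = (−330 + 1093.198)/1060 ≈ 0.720.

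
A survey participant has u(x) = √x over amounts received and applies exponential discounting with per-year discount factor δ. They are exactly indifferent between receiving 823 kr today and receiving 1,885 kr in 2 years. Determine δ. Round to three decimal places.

Equating discounted utilities: u(823) = δ^2·u(1885) ⇒ δ^2 = u(823)/u(1885).
With u(x) = √x: δ^2 = √823/√1885 = √(823/1885) = 0.66076.
So δ = 0.66076^(1/2) ≈ 0.813.

δ ≈ 0.813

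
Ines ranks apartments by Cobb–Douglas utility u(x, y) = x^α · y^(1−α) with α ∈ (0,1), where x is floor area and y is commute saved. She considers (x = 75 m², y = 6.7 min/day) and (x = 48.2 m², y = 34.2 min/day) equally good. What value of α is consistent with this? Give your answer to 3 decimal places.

Set the two utilities equal: 75^α·6.7^(1−α) = 48.2^α·34.2^(1−α).
(75/48.2)^α = (34.2/6.7)^(1−α); take logs: α·ln(75/48.2) = (1−α)·ln(34.2/6.7), i.e. α·0.442129 = (1−α)·1.630118.
With A = 0.442129 and B = 1.630118: α·A = (1−α)·B, so α = B/(A+B) = 1.630118/2.072247 ≈ 0.787.

α ≈ 0.787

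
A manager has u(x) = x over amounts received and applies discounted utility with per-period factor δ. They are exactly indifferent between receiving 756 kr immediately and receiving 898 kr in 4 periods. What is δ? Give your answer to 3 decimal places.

δ ≈ 0.958

The payoff in 4 periods is discounted by δ^4, so u(756) = δ^4·u(898) and δ^4 = u(756)/u(898).
With u(x) = x: δ^4 = 756/898 = 0.84187.
Taking the 4th root: δ = 0.84187^(1/4) ≈ 0.958.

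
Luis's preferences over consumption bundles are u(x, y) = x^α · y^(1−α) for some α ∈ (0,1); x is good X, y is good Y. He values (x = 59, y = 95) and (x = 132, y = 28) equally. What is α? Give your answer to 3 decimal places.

Indifference: 59^α · 95^(1−α) = 132^α · 28^(1−α).
(59/132)^α = (28/95)^(1−α); take logs: α·ln(59/132) = (1−α)·ln(28/95), i.e. α·-0.805264 = (1−α)·-1.221672.
Thus α·(-2.026936) = -1.221672, so α = -1.221672/-2.026936 ≈ 0.603.

α ≈ 0.603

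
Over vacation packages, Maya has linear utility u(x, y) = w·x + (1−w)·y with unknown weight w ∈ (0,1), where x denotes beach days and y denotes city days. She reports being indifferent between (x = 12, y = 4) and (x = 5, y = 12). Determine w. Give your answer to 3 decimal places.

w = 0.533

u(12,4) = u(5,12) means w·12 + (1−w)·4 = w·5 + (1−w)·12.
Rearranging, 7·w − 8·(1−w) = 0.
Hence w = 8/(7+8) = 8/15 = 0.533.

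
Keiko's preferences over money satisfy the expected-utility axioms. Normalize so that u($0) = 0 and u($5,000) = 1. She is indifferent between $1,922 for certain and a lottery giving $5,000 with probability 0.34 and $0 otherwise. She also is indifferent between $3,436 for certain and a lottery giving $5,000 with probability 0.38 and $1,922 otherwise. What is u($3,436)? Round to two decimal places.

From the first indifference, u($1,922) = 0.34·u($5,000) + 0.66·u($0) = 0.34·1 + 0.66·0 = 0.34.
Chaining: u($3,436) = 0.38·1.00 + 0.62·0.34 = 0.5908.

0.59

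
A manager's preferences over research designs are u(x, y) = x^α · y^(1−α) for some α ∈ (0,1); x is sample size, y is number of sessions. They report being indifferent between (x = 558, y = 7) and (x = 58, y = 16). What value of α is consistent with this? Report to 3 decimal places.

α ≈ 0.267

Indifference: 558^α · 7^(1−α) = 58^α · 16^(1−α).
Rearrange to (558/58)^α = (16/7)^(1−α) and take logs: α·2.263916 = (1−α)·0.826679.
Thus α·(3.090595) = 0.826679, so α = 0.826679/3.090595 ≈ 0.267.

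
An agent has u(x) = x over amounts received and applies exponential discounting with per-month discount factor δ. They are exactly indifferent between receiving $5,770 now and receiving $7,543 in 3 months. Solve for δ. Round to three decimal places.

δ ≈ 0.915

Equating discounted utilities: u(5770) = δ^3·u(7543) ⇒ δ^3 = u(5770)/u(7543).
With u(x) = x: δ^3 = 5770/7543 = 0.76495.
So δ = 0.76495^(1/3) ≈ 0.915.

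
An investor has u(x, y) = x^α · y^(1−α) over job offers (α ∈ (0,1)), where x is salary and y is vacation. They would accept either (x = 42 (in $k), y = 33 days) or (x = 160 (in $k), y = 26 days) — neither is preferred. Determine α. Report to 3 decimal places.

Set the two utilities equal: 42^α·33^(1−α) = 160^α·26^(1−α).
Rearrange to (42/160)^α = (26/33)^(1−α) and take logs: α·-1.337504 = (1−α)·-0.238411.
Thus α·(-1.575915) = -0.238411, so α = -0.238411/-1.575915 ≈ 0.151.

α ≈ 0.151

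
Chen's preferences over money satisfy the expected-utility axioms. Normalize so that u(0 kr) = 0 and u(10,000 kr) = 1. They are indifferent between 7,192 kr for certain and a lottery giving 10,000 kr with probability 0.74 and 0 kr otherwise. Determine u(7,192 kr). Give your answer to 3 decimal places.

The indifference gives u(7,192 kr) = 0.74·u(10,000 kr) + 0.26·u(0 kr) = 0.74·1 + 0.26·0 = 0.74.

0.740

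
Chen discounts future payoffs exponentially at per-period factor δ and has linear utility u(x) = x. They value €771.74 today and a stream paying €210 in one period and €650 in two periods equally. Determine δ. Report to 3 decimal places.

δ ≈ 0.940

Present value of the stream is 210·δ + 650·δ². Indifference gives 210δ + 650δ² = 771.74.
Rearranged: 650δ² + 210δ − 771.74 = 0.
The positive root is δ = [−210 + √(210² + 4·650·771.74)] / (2·650) = (−210 + 1432.000)/1300 ≈ 0.940.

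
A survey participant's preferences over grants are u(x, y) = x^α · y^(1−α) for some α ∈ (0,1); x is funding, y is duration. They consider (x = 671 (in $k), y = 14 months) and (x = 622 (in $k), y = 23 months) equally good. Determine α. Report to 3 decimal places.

Set the two utilities equal: 671^α·14^(1−α) = 622^α·23^(1−α).
(671/622)^α = (23/14)^(1−α); take logs: α·ln(671/622) = (1−α)·ln(23/14), i.e. α·0.075829 = (1−α)·0.496437.
So α/(1−α) = (0.496437)/(0.075829) = 6.546796, and α = 6.546796/7.546796 ≈ 0.867.

α ≈ 0.867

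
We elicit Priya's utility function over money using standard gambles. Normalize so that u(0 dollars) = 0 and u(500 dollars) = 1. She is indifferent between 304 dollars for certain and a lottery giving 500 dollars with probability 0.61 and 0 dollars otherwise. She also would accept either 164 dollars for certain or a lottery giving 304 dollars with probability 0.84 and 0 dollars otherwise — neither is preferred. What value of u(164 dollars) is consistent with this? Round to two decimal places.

First, u(304 dollars) = 0.61·u(500 dollars) + 0.39·u(0 dollars) = 0.61.
The second indifference gives u(164 dollars) = 0.84·u(304 dollars) + 0.16·u(0 dollars) = 0.84·0.61 + 0.16·0.00 = 0.5124.

0.51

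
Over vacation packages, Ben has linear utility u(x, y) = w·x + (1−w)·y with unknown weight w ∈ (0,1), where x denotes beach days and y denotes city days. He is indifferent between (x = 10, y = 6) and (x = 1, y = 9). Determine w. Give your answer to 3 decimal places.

w = 0.250

Indifference: w·10 + (1−w)·6 = w·1 + (1−w)·9.
Rearranging, 9·w − 3·(1−w) = 0.
Hence w = 3/(9+3) = 3/12 = 0.250.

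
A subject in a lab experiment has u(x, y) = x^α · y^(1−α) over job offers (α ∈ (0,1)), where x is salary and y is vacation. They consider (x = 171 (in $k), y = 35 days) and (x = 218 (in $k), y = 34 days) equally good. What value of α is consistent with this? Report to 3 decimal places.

α ≈ 0.107

The Cobb–Douglas utilities coincide, so 171^α·35^(1−α) = 218^α·34^(1−α).
Rearrange to (171/218)^α = (34/35)^(1−α) and take logs: α·-0.242832 = (1−α)·-0.028988.
Thus α·(-0.271820) = -0.028988, so α = -0.028988/-0.271820 ≈ 0.107.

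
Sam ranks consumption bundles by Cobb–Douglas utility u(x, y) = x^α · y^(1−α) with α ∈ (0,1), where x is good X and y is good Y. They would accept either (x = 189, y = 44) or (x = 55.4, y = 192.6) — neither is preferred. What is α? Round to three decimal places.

α ≈ 0.546

Set the two utilities equal: 189^α·44^(1−α) = 55.4^α·192.6^(1−α).
(189/55.4)^α = (192.6/44)^(1−α); take logs: α·ln(189/55.4) = (1−α)·ln(192.6/44), i.e. α·1.227167 = (1−α)·1.476426.
Thus α·(2.703593) = 1.476426, so α = 1.476426/2.703593 ≈ 0.546.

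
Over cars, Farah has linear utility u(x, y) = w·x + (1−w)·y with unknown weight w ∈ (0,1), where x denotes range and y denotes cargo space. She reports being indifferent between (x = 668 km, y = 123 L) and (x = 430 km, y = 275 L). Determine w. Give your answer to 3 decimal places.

u(668,123) = u(430,275) means w·668 + (1−w)·123 = w·430 + (1−w)·275.
Rearranging, 238·w − 152·(1−w) = 0.
So w/(1−w) = 152/238 = 0.6387, giving w = 152/(238+152) = 0.390.

w = 0.390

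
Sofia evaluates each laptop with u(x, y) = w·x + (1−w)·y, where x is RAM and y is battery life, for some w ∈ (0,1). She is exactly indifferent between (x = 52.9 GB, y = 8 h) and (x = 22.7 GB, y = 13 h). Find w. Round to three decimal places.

w = 0.142

Equating utilities: w·52.9 + (1−w)·8 = w·22.7 + (1−w)·13.
w·(52.9−22.7) = (1−w)·(13−8), i.e. w·30.2 = (1−w)·5.
Hence w = 5/(30.2+5) = 5/35.2 = 0.142.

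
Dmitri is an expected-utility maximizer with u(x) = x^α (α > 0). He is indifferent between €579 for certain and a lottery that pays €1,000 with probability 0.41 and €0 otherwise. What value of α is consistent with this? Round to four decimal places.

α ≈ 1.6316

The lottery's expected utility is 0.41·u(1000) + 0.59·u(0) = 0.41·1000^α (since u(0) = 0 for α > 0).
Indifference: 579^α = 0.41·1000^α, so (579/1000)^α = 0.41.
α = ln(0.41) / ln(579/1000) = -0.8915981/-0.5464528 ≈ 1.6316.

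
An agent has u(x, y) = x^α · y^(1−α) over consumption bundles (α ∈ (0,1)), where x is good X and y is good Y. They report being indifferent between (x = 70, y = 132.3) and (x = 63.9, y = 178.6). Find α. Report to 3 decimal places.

The Cobb–Douglas utilities coincide, so 70^α·132.3^(1−α) = 63.9^α·178.6^(1−α).
Rearrange to (70/63.9)^α = (178.6/132.3)^(1−α) and take logs: α·0.091176 = (1−α)·0.300077.
Thus α·(0.391253) = 0.300077, so α = 0.300077/0.391253 ≈ 0.767.

α ≈ 0.767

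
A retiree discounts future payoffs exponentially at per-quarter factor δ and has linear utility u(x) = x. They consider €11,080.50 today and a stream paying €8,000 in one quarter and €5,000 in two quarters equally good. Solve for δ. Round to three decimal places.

Present value of the stream is 8000·δ + 5000·δ². Indifference gives 8000δ + 5000δ² = 11080.50.
That is, 5000δ² + 8000δ − 11080.50 = 0, a quadratic in δ.
The positive root is δ = [−8000 + √(8000² + 4·5000·11080.50)] / (2·5000) = (−8000 + 16900.000)/10000 ≈ 0.890.

δ ≈ 0.890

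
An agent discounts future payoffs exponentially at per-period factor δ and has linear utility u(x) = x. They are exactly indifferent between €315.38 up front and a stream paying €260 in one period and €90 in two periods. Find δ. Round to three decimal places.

δ ≈ 0.920

The stream is worth 260δ + 90δ² today, so 260δ + 90δ² = 315.38.
So 90δ² + 260δ − 315.38 = 0.
δ = (−260 + √(260² + 4·90·315.38)) / (2·90) = (−260 + √181136.80) / 180 ≈ 0.920.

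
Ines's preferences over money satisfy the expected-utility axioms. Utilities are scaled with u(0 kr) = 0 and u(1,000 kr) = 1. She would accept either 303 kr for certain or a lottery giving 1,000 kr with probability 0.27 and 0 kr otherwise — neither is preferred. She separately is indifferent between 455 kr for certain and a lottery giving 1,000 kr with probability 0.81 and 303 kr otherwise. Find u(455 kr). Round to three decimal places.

0.861

First, u(303 kr) = 0.27·u(1,000 kr) + 0.73·u(0 kr) = 0.27.
The second indifference gives u(455 kr) = 0.81·u(1,000 kr) + 0.19·u(303 kr) = 0.81·1.00 + 0.19·0.27 = 0.8613.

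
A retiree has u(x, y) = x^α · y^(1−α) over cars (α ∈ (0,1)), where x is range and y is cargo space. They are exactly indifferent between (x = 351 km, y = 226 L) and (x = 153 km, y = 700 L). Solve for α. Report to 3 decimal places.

Set the two utilities equal: 351^α·226^(1−α) = 153^α·700^(1−α).
Rearrange to (351/153)^α = (700/226)^(1−α) and take logs: α·0.830348 = (1−α)·1.130545.
With A = 0.830348 and B = 1.130545: α·A = (1−α)·B, so α = B/(A+B) = 1.130545/1.960893 ≈ 0.577.

α ≈ 0.577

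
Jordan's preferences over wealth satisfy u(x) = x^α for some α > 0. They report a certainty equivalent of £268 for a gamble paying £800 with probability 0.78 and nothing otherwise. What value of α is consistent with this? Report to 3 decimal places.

α ≈ 0.227

Since u(0) = 0, the lottery's EU is 0.78·800^α.
Equating: 268^α = 0.78·800^α, i.e. 0.3350^α = 0.78.
Taking logs: α·ln(268/800) = ln(0.78), so α = -0.248461 / -1.093625 ≈ 0.227.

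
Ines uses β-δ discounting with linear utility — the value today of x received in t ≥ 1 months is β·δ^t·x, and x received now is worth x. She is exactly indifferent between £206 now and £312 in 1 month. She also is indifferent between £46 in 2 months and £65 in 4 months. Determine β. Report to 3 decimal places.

From the later pair, β·δ^2·46 = β·δ^4·65; dividing through, δ^2 = 46/65 = 0.70769, so δ = 0.84124.
Substituting δ into 206 = β·δ·312: β = 206/(262.468) ≈ 0.785.

β ≈ 0.785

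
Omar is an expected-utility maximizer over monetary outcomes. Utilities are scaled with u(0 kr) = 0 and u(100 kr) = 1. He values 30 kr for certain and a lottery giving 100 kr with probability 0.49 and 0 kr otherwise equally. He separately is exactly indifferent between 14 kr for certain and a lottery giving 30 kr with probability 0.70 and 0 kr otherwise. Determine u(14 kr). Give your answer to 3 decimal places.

The first gamble pins u(30 kr): it must equal 0.49·1 + 0.51·0 = 0.49.
The second indifference gives u(14 kr) = 0.70·u(30 kr) + 0.30·u(0 kr) = 0.70·0.49 + 0.30·0.00 = 0.3430.

0.343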